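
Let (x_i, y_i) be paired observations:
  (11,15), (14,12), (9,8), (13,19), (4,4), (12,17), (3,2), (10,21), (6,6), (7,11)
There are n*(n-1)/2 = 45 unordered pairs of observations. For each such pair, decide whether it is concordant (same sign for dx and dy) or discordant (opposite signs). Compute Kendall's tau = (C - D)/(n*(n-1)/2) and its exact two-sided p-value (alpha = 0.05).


Step 1: Enumerate the 45 unordered pairs (i,j) with i<j and classify each by sign(x_j-x_i) * sign(y_j-y_i).
  (1,2):dx=+3,dy=-3->D; (1,3):dx=-2,dy=-7->C; (1,4):dx=+2,dy=+4->C; (1,5):dx=-7,dy=-11->C
  (1,6):dx=+1,dy=+2->C; (1,7):dx=-8,dy=-13->C; (1,8):dx=-1,dy=+6->D; (1,9):dx=-5,dy=-9->C
  (1,10):dx=-4,dy=-4->C; (2,3):dx=-5,dy=-4->C; (2,4):dx=-1,dy=+7->D; (2,5):dx=-10,dy=-8->C
  (2,6):dx=-2,dy=+5->D; (2,7):dx=-11,dy=-10->C; (2,8):dx=-4,dy=+9->D; (2,9):dx=-8,dy=-6->C
  (2,10):dx=-7,dy=-1->C; (3,4):dx=+4,dy=+11->C; (3,5):dx=-5,dy=-4->C; (3,6):dx=+3,dy=+9->C
  (3,7):dx=-6,dy=-6->C; (3,8):dx=+1,dy=+13->C; (3,9):dx=-3,dy=-2->C; (3,10):dx=-2,dy=+3->D
  (4,5):dx=-9,dy=-15->C; (4,6):dx=-1,dy=-2->C; (4,7):dx=-10,dy=-17->C; (4,8):dx=-3,dy=+2->D
  (4,9):dx=-7,dy=-13->C; (4,10):dx=-6,dy=-8->C; (5,6):dx=+8,dy=+13->C; (5,7):dx=-1,dy=-2->C
  (5,8):dx=+6,dy=+17->C; (5,9):dx=+2,dy=+2->C; (5,10):dx=+3,dy=+7->C; (6,7):dx=-9,dy=-15->C
  (6,8):dx=-2,dy=+4->D; (6,9):dx=-6,dy=-11->C; (6,10):dx=-5,dy=-6->C; (7,8):dx=+7,dy=+19->C
  (7,9):dx=+3,dy=+4->C; (7,10):dx=+4,dy=+9->C; (8,9):dx=-4,dy=-15->C; (8,10):dx=-3,dy=-10->C
  (9,10):dx=+1,dy=+5->C
Step 2: C = 37, D = 8, total pairs = 45.
Step 3: tau = (C - D)/(n(n-1)/2) = (37 - 8)/45 = 0.644444.
Step 4: Exact two-sided p-value (enumerate n! = 3628800 permutations of y under H0): p = 0.009148.
Step 5: alpha = 0.05. reject H0.

tau_b = 0.6444 (C=37, D=8), p = 0.009148, reject H0.


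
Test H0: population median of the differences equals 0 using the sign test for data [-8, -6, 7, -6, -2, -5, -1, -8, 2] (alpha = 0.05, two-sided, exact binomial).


Step 1: Discard zero differences. Original n = 9; n_eff = number of nonzero differences = 9.
Nonzero differences (with sign): -8, -6, +7, -6, -2, -5, -1, -8, +2
Step 2: Count signs: positive = 2, negative = 7.
Step 3: Under H0: P(positive) = 0.5, so the number of positives S ~ Bin(9, 0.5).
Step 4: Two-sided exact p-value = sum of Bin(9,0.5) probabilities at or below the observed probability = 0.179688.
Step 5: alpha = 0.05. fail to reject H0.

n_eff = 9, pos = 2, neg = 7, p = 0.179688, fail to reject H0.


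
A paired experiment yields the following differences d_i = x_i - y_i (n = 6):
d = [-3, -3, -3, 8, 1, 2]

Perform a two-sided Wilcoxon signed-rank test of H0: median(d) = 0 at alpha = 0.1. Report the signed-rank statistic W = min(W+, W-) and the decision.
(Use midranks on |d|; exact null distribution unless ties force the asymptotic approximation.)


Step 1: Drop any zero differences (none here) and take |d_i|.
|d| = [3, 3, 3, 8, 1, 2]
Step 2: Midrank |d_i| (ties get averaged ranks).
ranks: |3|->4, |3|->4, |3|->4, |8|->6, |1|->1, |2|->2
Step 3: Attach original signs; sum ranks with positive sign and with negative sign.
W+ = 6 + 1 + 2 = 9
W- = 4 + 4 + 4 = 12
(Check: W+ + W- = 21 should equal n(n+1)/2 = 21.)
Step 4: Test statistic W = min(W+, W-) = 9.
Step 5: Ties in |d|, so use the tie-corrected normal approximation.
        E[W] = n(n+1)/4 = 6*7/4 = 10.5.
        Tie groups: |d|=3 (t=3); sum(t^3 - t) = 24.
        Var[W] = n(n+1)(2n+1)/24 - sum(t^3-t)/48 = 546/24 - 24/48 = 22.25.
        z = (W - E[W]) / sqrt(Var[W]) = (9 - 10.5) / 4.7170 = -0.3180.
        Two-sided p = 2*Phi(z) = 0.750485.
Step 6: alpha = 0.1. fail to reject H0.

W+ = 9, W- = 12, W = min = 9, p = 0.750485, fail to reject H0.


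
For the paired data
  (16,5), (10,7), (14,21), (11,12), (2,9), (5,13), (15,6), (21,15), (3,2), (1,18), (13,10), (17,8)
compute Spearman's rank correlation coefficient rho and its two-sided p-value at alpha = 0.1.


Step 1: Rank x and y separately (midranks; no ties here).
rank(x): 16->10, 10->5, 14->8, 11->6, 2->2, 5->4, 15->9, 21->12, 3->3, 1->1, 13->7, 17->11
rank(y): 5->2, 7->4, 21->12, 12->8, 9->6, 13->9, 6->3, 15->10, 2->1, 18->11, 10->7, 8->5
Step 2: d_i = R_x(i) - R_y(i); compute d_i^2.
  (10-2)^2=64, (5-4)^2=1, (8-12)^2=16, (6-8)^2=4, (2-6)^2=16, (4-9)^2=25, (9-3)^2=36, (12-10)^2=4, (3-1)^2=4, (1-11)^2=100, (7-7)^2=0, (11-5)^2=36
sum(d^2) = 306.
Step 3: rho = 1 - 6*306 / (12*(12^2 - 1)) = 1 - 1836/1716 = -0.069930.
Step 4: Under H0, t = rho * sqrt((n-2)/(1-rho^2)) = -0.2217 ~ t(10).
Step 5: Two-sided p-value from the t-distribution with 10 df = 0.829024.
Step 6: alpha = 0.1. fail to reject H0.

rho = -0.0699, p = 0.829024, fail to reject H0 at alpha = 0.1.


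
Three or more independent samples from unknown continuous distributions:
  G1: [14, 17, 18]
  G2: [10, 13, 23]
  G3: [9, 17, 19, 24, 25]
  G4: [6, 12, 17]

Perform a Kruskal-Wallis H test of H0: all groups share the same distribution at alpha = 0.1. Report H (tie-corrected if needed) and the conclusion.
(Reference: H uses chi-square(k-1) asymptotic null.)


Step 1: Combine all N = 14 observations and assign midranks.
sorted (value, group, rank): (6,G4,1), (9,G3,2), (10,G2,3), (12,G4,4), (13,G2,5), (14,G1,6), (17,G1,8), (17,G3,8), (17,G4,8), (18,G1,10), (19,G3,11), (23,G2,12), (24,G3,13), (25,G3,14)
Step 2: Sum ranks within each group.
R_1 = 24 (n_1 = 3)
R_2 = 20 (n_2 = 3)
R_3 = 48 (n_3 = 5)
R_4 = 13 (n_4 = 3)
Step 3: H = 12/(N(N+1)) * sum(R_i^2/n_i) - 3(N+1)
     = 12/(14*15) * (24^2/3 + 20^2/3 + 48^2/5 + 13^2/3) - 3*15
     = 0.057143 * 842.467 - 45
     = 3.140952.
Step 4: Ties present; correction factor C = 1 - 24/(14^3 - 14) = 0.991209. Corrected H = 3.140952 / 0.991209 = 3.168810.
Step 5: Under H0, H ~ chi^2(3); p-value = 0.366323.
Step 6: alpha = 0.1. fail to reject H0.

H = 3.1688, df = 3, p = 0.366323, fail to reject H0.


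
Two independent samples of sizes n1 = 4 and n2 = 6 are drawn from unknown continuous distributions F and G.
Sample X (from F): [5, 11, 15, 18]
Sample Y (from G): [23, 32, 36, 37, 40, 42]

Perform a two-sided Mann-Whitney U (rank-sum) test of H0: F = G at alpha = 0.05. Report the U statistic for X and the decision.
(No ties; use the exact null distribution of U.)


Step 1: Combine and sort all 10 observations; assign midranks.
sorted (value, group): (5,X), (11,X), (15,X), (18,X), (23,Y), (32,Y), (36,Y), (37,Y), (40,Y), (42,Y)
ranks: 5->1, 11->2, 15->3, 18->4, 23->5, 32->6, 36->7, 37->8, 40->9, 42->10
Step 2: Rank sum for X: R1 = 1 + 2 + 3 + 4 = 10.
Step 3: U_X = R1 - n1(n1+1)/2 = 10 - 4*5/2 = 10 - 10 = 0.
       U_Y = n1*n2 - U_X = 24 - 0 = 24.
Step 4: No ties, so the exact null distribution of U (based on enumerating the C(10,4) = 210 equally likely rank assignments) gives the two-sided p-value.
Step 5: p-value = 0.009524; compare to alpha = 0.05. reject H0.

U_X = 0, p = 0.009524, reject H0 at alpha = 0.05.


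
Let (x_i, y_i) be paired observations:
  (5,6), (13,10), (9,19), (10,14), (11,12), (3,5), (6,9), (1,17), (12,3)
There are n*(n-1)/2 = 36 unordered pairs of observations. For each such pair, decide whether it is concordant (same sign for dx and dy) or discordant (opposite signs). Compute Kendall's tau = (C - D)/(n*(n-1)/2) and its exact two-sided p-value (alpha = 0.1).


Step 1: Enumerate the 36 unordered pairs (i,j) with i<j and classify each by sign(x_j-x_i) * sign(y_j-y_i).
  (1,2):dx=+8,dy=+4->C; (1,3):dx=+4,dy=+13->C; (1,4):dx=+5,dy=+8->C; (1,5):dx=+6,dy=+6->C
  (1,6):dx=-2,dy=-1->C; (1,7):dx=+1,dy=+3->C; (1,8):dx=-4,dy=+11->D; (1,9):dx=+7,dy=-3->D
  (2,3):dx=-4,dy=+9->D; (2,4):dx=-3,dy=+4->D; (2,5):dx=-2,dy=+2->D; (2,6):dx=-10,dy=-5->C
  (2,7):dx=-7,dy=-1->C; (2,8):dx=-12,dy=+7->D; (2,9):dx=-1,dy=-7->C; (3,4):dx=+1,dy=-5->D
  (3,5):dx=+2,dy=-7->D; (3,6):dx=-6,dy=-14->C; (3,7):dx=-3,dy=-10->C; (3,8):dx=-8,dy=-2->C
  (3,9):dx=+3,dy=-16->D; (4,5):dx=+1,dy=-2->D; (4,6):dx=-7,dy=-9->C; (4,7):dx=-4,dy=-5->C
  (4,8):dx=-9,dy=+3->D; (4,9):dx=+2,dy=-11->D; (5,6):dx=-8,dy=-7->C; (5,7):dx=-5,dy=-3->C
  (5,8):dx=-10,dy=+5->D; (5,9):dx=+1,dy=-9->D; (6,7):dx=+3,dy=+4->C; (6,8):dx=-2,dy=+12->D
  (6,9):dx=+9,dy=-2->D; (7,8):dx=-5,dy=+8->D; (7,9):dx=+6,dy=-6->D; (8,9):dx=+11,dy=-14->D
Step 2: C = 17, D = 19, total pairs = 36.
Step 3: tau = (C - D)/(n(n-1)/2) = (17 - 19)/36 = -0.055556.
Step 4: Exact two-sided p-value (enumerate n! = 362880 permutations of y under H0): p = 0.919455.
Step 5: alpha = 0.1. fail to reject H0.

tau_b = -0.0556 (C=17, D=19), p = 0.919455, fail to reject H0.


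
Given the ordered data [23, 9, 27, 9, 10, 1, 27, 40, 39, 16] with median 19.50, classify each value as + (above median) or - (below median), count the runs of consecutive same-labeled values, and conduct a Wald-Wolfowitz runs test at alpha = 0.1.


Step 1: Compute median = 19.50; label A = above, B = below.
Labels in order: ABABBBAAAB  (n_A = 5, n_B = 5)
Step 2: Count runs R = 6.
Step 3: Under H0 (random ordering), E[R] = 2*n_A*n_B/(n_A+n_B) + 1 = 2*5*5/10 + 1 = 6.0000.
        Var[R] = 2*n_A*n_B*(2*n_A*n_B - n_A - n_B) / ((n_A+n_B)^2 * (n_A+n_B-1)) = 2000/900 = 2.2222.
        SD[R] = 1.4907.
Step 4: R = E[R], so z = 0 with no continuity correction.
Step 5: Two-sided p-value via normal approximation = 2*(1 - Phi(|z|)) = 1.000000.
Step 6: alpha = 0.1. fail to reject H0.

R = 6, z = 0.0000, p = 1.000000, fail to reject H0.


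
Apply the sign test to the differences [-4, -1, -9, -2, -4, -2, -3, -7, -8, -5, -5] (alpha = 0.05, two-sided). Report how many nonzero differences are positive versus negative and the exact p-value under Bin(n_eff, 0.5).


Step 1: Discard zero differences. Original n = 11; n_eff = number of nonzero differences = 11.
Nonzero differences (with sign): -4, -1, -9, -2, -4, -2, -3, -7, -8, -5, -5
Step 2: Count signs: positive = 0, negative = 11.
Step 3: Under H0: P(positive) = 0.5, so the number of positives S ~ Bin(11, 0.5).
Step 4: Two-sided exact p-value = sum of Bin(11,0.5) probabilities at or below the observed probability = 0.000977.
Step 5: alpha = 0.05. reject H0.

n_eff = 11, pos = 0, neg = 11, p = 0.000977, reject H0.


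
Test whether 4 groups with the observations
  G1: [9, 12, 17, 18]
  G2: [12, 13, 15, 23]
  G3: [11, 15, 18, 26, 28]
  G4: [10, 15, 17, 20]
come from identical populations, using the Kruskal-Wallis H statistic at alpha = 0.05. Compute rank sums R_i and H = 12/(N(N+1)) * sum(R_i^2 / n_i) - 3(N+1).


Step 1: Combine all N = 17 observations and assign midranks.
sorted (value, group, rank): (9,G1,1), (10,G4,2), (11,G3,3), (12,G1,4.5), (12,G2,4.5), (13,G2,6), (15,G2,8), (15,G3,8), (15,G4,8), (17,G1,10.5), (17,G4,10.5), (18,G1,12.5), (18,G3,12.5), (20,G4,14), (23,G2,15), (26,G3,16), (28,G3,17)
Step 2: Sum ranks within each group.
R_1 = 28.5 (n_1 = 4)
R_2 = 33.5 (n_2 = 4)
R_3 = 56.5 (n_3 = 5)
R_4 = 34.5 (n_4 = 4)
Step 3: H = 12/(N(N+1)) * sum(R_i^2/n_i) - 3(N+1)
     = 12/(17*18) * (28.5^2/4 + 33.5^2/4 + 56.5^2/5 + 34.5^2/4) - 3*18
     = 0.039216 * 1419.64 - 54
     = 1.672059.
Step 4: Ties present; correction factor C = 1 - 42/(17^3 - 17) = 0.991422. Corrected H = 1.672059 / 0.991422 = 1.686527.
Step 5: Under H0, H ~ chi^2(3); p-value = 0.639933.
Step 6: alpha = 0.05. fail to reject H0.

H = 1.6865, df = 3, p = 0.639933, fail to reject H0.


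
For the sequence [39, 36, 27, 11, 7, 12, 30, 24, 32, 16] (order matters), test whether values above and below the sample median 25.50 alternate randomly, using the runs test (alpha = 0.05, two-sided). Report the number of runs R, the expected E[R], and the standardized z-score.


Step 1: Compute median = 25.50; label A = above, B = below.
Labels in order: AAABBBABAB  (n_A = 5, n_B = 5)
Step 2: Count runs R = 6.
Step 3: Under H0 (random ordering), E[R] = 2*n_A*n_B/(n_A+n_B) + 1 = 2*5*5/10 + 1 = 6.0000.
        Var[R] = 2*n_A*n_B*(2*n_A*n_B - n_A - n_B) / ((n_A+n_B)^2 * (n_A+n_B-1)) = 2000/900 = 2.2222.
        SD[R] = 1.4907.
Step 4: R = E[R], so z = 0 with no continuity correction.
Step 5: Two-sided p-value via normal approximation = 2*(1 - Phi(|z|)) = 1.000000.
Step 6: alpha = 0.05. fail to reject H0.

R = 6, z = 0.0000, p = 1.000000, fail to reject H0.


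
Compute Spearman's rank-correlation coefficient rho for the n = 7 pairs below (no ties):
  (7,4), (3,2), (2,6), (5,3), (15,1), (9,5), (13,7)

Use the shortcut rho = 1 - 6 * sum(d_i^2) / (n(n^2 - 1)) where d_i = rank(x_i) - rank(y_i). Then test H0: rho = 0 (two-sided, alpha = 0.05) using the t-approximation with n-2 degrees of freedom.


Step 1: Rank x and y separately (midranks; no ties here).
rank(x): 7->4, 3->2, 2->1, 5->3, 15->7, 9->5, 13->6
rank(y): 4->4, 2->2, 6->6, 3->3, 1->1, 5->5, 7->7
Step 2: d_i = R_x(i) - R_y(i); compute d_i^2.
  (4-4)^2=0, (2-2)^2=0, (1-6)^2=25, (3-3)^2=0, (7-1)^2=36, (5-5)^2=0, (6-7)^2=1
sum(d^2) = 62.
Step 3: rho = 1 - 6*62 / (7*(7^2 - 1)) = 1 - 372/336 = -0.107143.
Step 4: Under H0, t = rho * sqrt((n-2)/(1-rho^2)) = -0.2410 ~ t(5).
Step 5: Two-sided p-value from the t-distribution with 5 df = 0.819151.
Step 6: alpha = 0.05. fail to reject H0.

rho = -0.1071, p = 0.819151, fail to reject H0 at alpha = 0.05.


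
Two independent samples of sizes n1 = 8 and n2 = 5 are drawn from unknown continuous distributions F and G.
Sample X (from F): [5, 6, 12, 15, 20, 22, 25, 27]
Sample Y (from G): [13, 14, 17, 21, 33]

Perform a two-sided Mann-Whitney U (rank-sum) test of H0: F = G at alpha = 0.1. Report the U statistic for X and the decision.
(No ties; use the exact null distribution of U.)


Step 1: Combine and sort all 13 observations; assign midranks.
sorted (value, group): (5,X), (6,X), (12,X), (13,Y), (14,Y), (15,X), (17,Y), (20,X), (21,Y), (22,X), (25,X), (27,X), (33,Y)
ranks: 5->1, 6->2, 12->3, 13->4, 14->5, 15->6, 17->7, 20->8, 21->9, 22->10, 25->11, 27->12, 33->13
Step 2: Rank sum for X: R1 = 1 + 2 + 3 + 6 + 8 + 10 + 11 + 12 = 53.
Step 3: U_X = R1 - n1(n1+1)/2 = 53 - 8*9/2 = 53 - 36 = 17.
       U_Y = n1*n2 - U_X = 40 - 17 = 23.
Step 4: No ties, so the exact null distribution of U (based on enumerating the C(13,8) = 1287 equally likely rank assignments) gives the two-sided p-value.
Step 5: p-value = 0.724165; compare to alpha = 0.1. fail to reject H0.

U_X = 17, p = 0.724165, fail to reject H0 at alpha = 0.1.


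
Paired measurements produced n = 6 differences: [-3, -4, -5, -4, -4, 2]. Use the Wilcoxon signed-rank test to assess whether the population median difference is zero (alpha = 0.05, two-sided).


Step 1: Drop any zero differences (none here) and take |d_i|.
|d| = [3, 4, 5, 4, 4, 2]
Step 2: Midrank |d_i| (ties get averaged ranks).
ranks: |3|->2, |4|->4, |5|->6, |4|->4, |4|->4, |2|->1
Step 3: Attach original signs; sum ranks with positive sign and with negative sign.
W+ = 1 = 1
W- = 2 + 4 + 6 + 4 + 4 = 20
(Check: W+ + W- = 21 should equal n(n+1)/2 = 21.)
Step 4: Test statistic W = min(W+, W-) = 1.
Step 5: Ties in |d|, so use the tie-corrected normal approximation.
        E[W] = n(n+1)/4 = 6*7/4 = 10.5.
        Tie groups: |d|=4 (t=3); sum(t^3 - t) = 24.
        Var[W] = n(n+1)(2n+1)/24 - sum(t^3-t)/48 = 546/24 - 24/48 = 22.25.
        z = (W - E[W]) / sqrt(Var[W]) = (1 - 10.5) / 4.7170 = -2.0140.
        Two-sided p = 2*Phi(z) = 0.044010.
Step 6: alpha = 0.05. reject H0.

W+ = 1, W- = 20, W = min = 1, p = 0.044010, reject H0.


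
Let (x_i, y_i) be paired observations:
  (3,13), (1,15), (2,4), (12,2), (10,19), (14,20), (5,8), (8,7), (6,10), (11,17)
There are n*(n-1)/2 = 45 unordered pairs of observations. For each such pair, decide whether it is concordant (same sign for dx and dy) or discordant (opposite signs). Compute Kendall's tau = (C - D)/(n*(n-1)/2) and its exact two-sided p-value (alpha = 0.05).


Step 1: Enumerate the 45 unordered pairs (i,j) with i<j and classify each by sign(x_j-x_i) * sign(y_j-y_i).
  (1,2):dx=-2,dy=+2->D; (1,3):dx=-1,dy=-9->C; (1,4):dx=+9,dy=-11->D; (1,5):dx=+7,dy=+6->C
  (1,6):dx=+11,dy=+7->C; (1,7):dx=+2,dy=-5->D; (1,8):dx=+5,dy=-6->D; (1,9):dx=+3,dy=-3->D
  (1,10):dx=+8,dy=+4->C; (2,3):dx=+1,dy=-11->D; (2,4):dx=+11,dy=-13->D; (2,5):dx=+9,dy=+4->C
  (2,6):dx=+13,dy=+5->C; (2,7):dx=+4,dy=-7->D; (2,8):dx=+7,dy=-8->D; (2,9):dx=+5,dy=-5->D
  (2,10):dx=+10,dy=+2->C; (3,4):dx=+10,dy=-2->D; (3,5):dx=+8,dy=+15->C; (3,6):dx=+12,dy=+16->C
  (3,7):dx=+3,dy=+4->C; (3,8):dx=+6,dy=+3->C; (3,9):dx=+4,dy=+6->C; (3,10):dx=+9,dy=+13->C
  (4,5):dx=-2,dy=+17->D; (4,6):dx=+2,dy=+18->C; (4,7):dx=-7,dy=+6->D; (4,8):dx=-4,dy=+5->D
  (4,9):dx=-6,dy=+8->D; (4,10):dx=-1,dy=+15->D; (5,6):dx=+4,dy=+1->C; (5,7):dx=-5,dy=-11->C
  (5,8):dx=-2,dy=-12->C; (5,9):dx=-4,dy=-9->C; (5,10):dx=+1,dy=-2->D; (6,7):dx=-9,dy=-12->C
  (6,8):dx=-6,dy=-13->C; (6,9):dx=-8,dy=-10->C; (6,10):dx=-3,dy=-3->C; (7,8):dx=+3,dy=-1->D
  (7,9):dx=+1,dy=+2->C; (7,10):dx=+6,dy=+9->C; (8,9):dx=-2,dy=+3->D; (8,10):dx=+3,dy=+10->C
  (9,10):dx=+5,dy=+7->C
Step 2: C = 26, D = 19, total pairs = 45.
Step 3: tau = (C - D)/(n(n-1)/2) = (26 - 19)/45 = 0.155556.
Step 4: Exact two-sided p-value (enumerate n! = 3628800 permutations of y under H0): p = 0.600654.
Step 5: alpha = 0.05. fail to reject H0.

tau_b = 0.1556 (C=26, D=19), p = 0.600654, fail to reject H0.


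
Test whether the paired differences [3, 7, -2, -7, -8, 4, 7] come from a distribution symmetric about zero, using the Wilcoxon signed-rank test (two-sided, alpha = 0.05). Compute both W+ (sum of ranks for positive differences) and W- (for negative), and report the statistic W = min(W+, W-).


Step 1: Drop any zero differences (none here) and take |d_i|.
|d| = [3, 7, 2, 7, 8, 4, 7]
Step 2: Midrank |d_i| (ties get averaged ranks).
ranks: |3|->2, |7|->5, |2|->1, |7|->5, |8|->7, |4|->3, |7|->5
Step 3: Attach original signs; sum ranks with positive sign and with negative sign.
W+ = 2 + 5 + 3 + 5 = 15
W- = 1 + 5 + 7 = 13
(Check: W+ + W- = 28 should equal n(n+1)/2 = 28.)
Step 4: Test statistic W = min(W+, W-) = 13.
Step 5: Ties in |d|, so use the tie-corrected normal approximation.
        E[W] = n(n+1)/4 = 7*8/4 = 14.
        Tie groups: |d|=7 (t=3); sum(t^3 - t) = 24.
        Var[W] = n(n+1)(2n+1)/24 - sum(t^3-t)/48 = 840/24 - 24/48 = 34.5.
        z = (W - E[W]) / sqrt(Var[W]) = (13 - 14) / 5.8737 = -0.1703.
        Two-sided p = 2*Phi(z) = 0.864813.
Step 6: alpha = 0.05. fail to reject H0.

W+ = 15, W- = 13, W = min = 13, p = 0.864813, fail to reject H0.


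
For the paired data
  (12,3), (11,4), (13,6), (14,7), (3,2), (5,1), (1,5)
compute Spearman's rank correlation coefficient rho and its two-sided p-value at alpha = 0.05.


Step 1: Rank x and y separately (midranks; no ties here).
rank(x): 12->5, 11->4, 13->6, 14->7, 3->2, 5->3, 1->1
rank(y): 3->3, 4->4, 6->6, 7->7, 2->2, 1->1, 5->5
Step 2: d_i = R_x(i) - R_y(i); compute d_i^2.
  (5-3)^2=4, (4-4)^2=0, (6-6)^2=0, (7-7)^2=0, (2-2)^2=0, (3-1)^2=4, (1-5)^2=16
sum(d^2) = 24.
Step 3: rho = 1 - 6*24 / (7*(7^2 - 1)) = 1 - 144/336 = 0.571429.
Step 4: Under H0, t = rho * sqrt((n-2)/(1-rho^2)) = 1.5570 ~ t(5).
Step 5: Two-sided p-value from the t-distribution with 5 df = 0.180202.
Step 6: alpha = 0.05. fail to reject H0.

rho = 0.5714, p = 0.180202, fail to reject H0 at alpha = 0.05.


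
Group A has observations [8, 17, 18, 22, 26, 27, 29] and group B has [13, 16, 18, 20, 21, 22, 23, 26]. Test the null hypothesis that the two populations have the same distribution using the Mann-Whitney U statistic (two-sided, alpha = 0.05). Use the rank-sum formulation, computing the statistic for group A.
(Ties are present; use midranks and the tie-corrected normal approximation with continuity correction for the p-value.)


Step 1: Combine and sort all 15 observations; assign midranks.
sorted (value, group): (8,X), (13,Y), (16,Y), (17,X), (18,X), (18,Y), (20,Y), (21,Y), (22,X), (22,Y), (23,Y), (26,X), (26,Y), (27,X), (29,X)
ranks: 8->1, 13->2, 16->3, 17->4, 18->5.5, 18->5.5, 20->7, 21->8, 22->9.5, 22->9.5, 23->11, 26->12.5, 26->12.5, 27->14, 29->15
Step 2: Rank sum for X: R1 = 1 + 4 + 5.5 + 9.5 + 12.5 + 14 + 15 = 61.5.
Step 3: U_X = R1 - n1(n1+1)/2 = 61.5 - 7*8/2 = 61.5 - 28 = 33.5.
       U_Y = n1*n2 - U_X = 56 - 33.5 = 22.5.
Step 4: Ties are present, so use the tie-corrected normal approximation (with continuity correction) for the p-value.
Step 5: p-value = 0.561784; compare to alpha = 0.05. fail to reject H0.

U_X = 33.5, p = 0.561784, fail to reject H0 at alpha = 0.05.


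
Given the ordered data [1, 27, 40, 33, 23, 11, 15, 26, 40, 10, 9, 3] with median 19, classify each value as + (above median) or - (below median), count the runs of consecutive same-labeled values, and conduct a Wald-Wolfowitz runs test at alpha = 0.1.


Step 1: Compute median = 19; label A = above, B = below.
Labels in order: BAAAABBAABBB  (n_A = 6, n_B = 6)
Step 2: Count runs R = 5.
Step 3: Under H0 (random ordering), E[R] = 2*n_A*n_B/(n_A+n_B) + 1 = 2*6*6/12 + 1 = 7.0000.
        Var[R] = 2*n_A*n_B*(2*n_A*n_B - n_A - n_B) / ((n_A+n_B)^2 * (n_A+n_B-1)) = 4320/1584 = 2.7273.
        SD[R] = 1.6514.
Step 4: Continuity-corrected z = (R + 0.5 - E[R]) / SD[R] = (5 + 0.5 - 7.0000) / 1.6514 = -0.9083.
Step 5: Two-sided p-value via normal approximation = 2*(1 - Phi(|z|)) = 0.363722.
Step 6: alpha = 0.1. fail to reject H0.

R = 5, z = -0.9083, p = 0.363722, fail to reject H0.


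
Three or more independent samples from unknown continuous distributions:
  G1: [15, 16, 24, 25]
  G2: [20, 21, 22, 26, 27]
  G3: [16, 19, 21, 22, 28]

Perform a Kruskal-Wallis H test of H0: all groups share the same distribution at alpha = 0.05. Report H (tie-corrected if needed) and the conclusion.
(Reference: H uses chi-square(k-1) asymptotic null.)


Step 1: Combine all N = 14 observations and assign midranks.
sorted (value, group, rank): (15,G1,1), (16,G1,2.5), (16,G3,2.5), (19,G3,4), (20,G2,5), (21,G2,6.5), (21,G3,6.5), (22,G2,8.5), (22,G3,8.5), (24,G1,10), (25,G1,11), (26,G2,12), (27,G2,13), (28,G3,14)
Step 2: Sum ranks within each group.
R_1 = 24.5 (n_1 = 4)
R_2 = 45 (n_2 = 5)
R_3 = 35.5 (n_3 = 5)
Step 3: H = 12/(N(N+1)) * sum(R_i^2/n_i) - 3(N+1)
     = 12/(14*15) * (24.5^2/4 + 45^2/5 + 35.5^2/5) - 3*15
     = 0.057143 * 807.112 - 45
     = 1.120714.
Step 4: Ties present; correction factor C = 1 - 18/(14^3 - 14) = 0.993407. Corrected H = 1.120714 / 0.993407 = 1.128153.
Step 5: Under H0, H ~ chi^2(2); p-value = 0.568885.
Step 6: alpha = 0.05. fail to reject H0.

H = 1.1282, df = 2, p = 0.568885, fail to reject H0.


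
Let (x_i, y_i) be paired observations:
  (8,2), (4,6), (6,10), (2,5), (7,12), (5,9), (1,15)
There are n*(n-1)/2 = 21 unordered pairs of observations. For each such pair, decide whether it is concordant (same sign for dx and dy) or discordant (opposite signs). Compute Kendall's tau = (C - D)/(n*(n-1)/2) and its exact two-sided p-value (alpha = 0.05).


Step 1: Enumerate the 21 unordered pairs (i,j) with i<j and classify each by sign(x_j-x_i) * sign(y_j-y_i).
  (1,2):dx=-4,dy=+4->D; (1,3):dx=-2,dy=+8->D; (1,4):dx=-6,dy=+3->D; (1,5):dx=-1,dy=+10->D
  (1,6):dx=-3,dy=+7->D; (1,7):dx=-7,dy=+13->D; (2,3):dx=+2,dy=+4->C; (2,4):dx=-2,dy=-1->C
  (2,5):dx=+3,dy=+6->C; (2,6):dx=+1,dy=+3->C; (2,7):dx=-3,dy=+9->D; (3,4):dx=-4,dy=-5->C
  (3,5):dx=+1,dy=+2->C; (3,6):dx=-1,dy=-1->C; (3,7):dx=-5,dy=+5->D; (4,5):dx=+5,dy=+7->C
  (4,6):dx=+3,dy=+4->C; (4,7):dx=-1,dy=+10->D; (5,6):dx=-2,dy=-3->C; (5,7):dx=-6,dy=+3->D
  (6,7):dx=-4,dy=+6->D
Step 2: C = 10, D = 11, total pairs = 21.
Step 3: tau = (C - D)/(n(n-1)/2) = (10 - 11)/21 = -0.047619.
Step 4: Exact two-sided p-value (enumerate n! = 5040 permutations of y under H0): p = 1.000000.
Step 5: alpha = 0.05. fail to reject H0.

tau_b = -0.0476 (C=10, D=11), p = 1.000000, fail to reject H0.


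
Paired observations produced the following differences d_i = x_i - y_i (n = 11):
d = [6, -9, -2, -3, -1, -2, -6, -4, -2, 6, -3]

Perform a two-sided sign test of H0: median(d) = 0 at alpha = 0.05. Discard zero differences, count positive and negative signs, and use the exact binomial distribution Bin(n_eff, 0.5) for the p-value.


Step 1: Discard zero differences. Original n = 11; n_eff = number of nonzero differences = 11.
Nonzero differences (with sign): +6, -9, -2, -3, -1, -2, -6, -4, -2, +6, -3
Step 2: Count signs: positive = 2, negative = 9.
Step 3: Under H0: P(positive) = 0.5, so the number of positives S ~ Bin(11, 0.5).
Step 4: Two-sided exact p-value = sum of Bin(11,0.5) probabilities at or below the observed probability = 0.065430.
Step 5: alpha = 0.05. fail to reject H0.

n_eff = 11, pos = 2, neg = 9, p = 0.065430, fail to reject H0.


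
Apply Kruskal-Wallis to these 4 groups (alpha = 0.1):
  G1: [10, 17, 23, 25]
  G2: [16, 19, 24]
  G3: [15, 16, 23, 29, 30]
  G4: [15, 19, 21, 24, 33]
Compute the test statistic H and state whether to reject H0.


Step 1: Combine all N = 17 observations and assign midranks.
sorted (value, group, rank): (10,G1,1), (15,G3,2.5), (15,G4,2.5), (16,G2,4.5), (16,G3,4.5), (17,G1,6), (19,G2,7.5), (19,G4,7.5), (21,G4,9), (23,G1,10.5), (23,G3,10.5), (24,G2,12.5), (24,G4,12.5), (25,G1,14), (29,G3,15), (30,G3,16), (33,G4,17)
Step 2: Sum ranks within each group.
R_1 = 31.5 (n_1 = 4)
R_2 = 24.5 (n_2 = 3)
R_3 = 48.5 (n_3 = 5)
R_4 = 48.5 (n_4 = 5)
Step 3: H = 12/(N(N+1)) * sum(R_i^2/n_i) - 3(N+1)
     = 12/(17*18) * (31.5^2/4 + 24.5^2/3 + 48.5^2/5 + 48.5^2/5) - 3*18
     = 0.039216 * 1389.05 - 54
     = 0.472386.
Step 4: Ties present; correction factor C = 1 - 30/(17^3 - 17) = 0.993873. Corrected H = 0.472386 / 0.993873 = 0.475298.
Step 5: Under H0, H ~ chi^2(3); p-value = 0.924284.
Step 6: alpha = 0.1. fail to reject H0.

H = 0.4753, df = 3, p = 0.924284, fail to reject H0.


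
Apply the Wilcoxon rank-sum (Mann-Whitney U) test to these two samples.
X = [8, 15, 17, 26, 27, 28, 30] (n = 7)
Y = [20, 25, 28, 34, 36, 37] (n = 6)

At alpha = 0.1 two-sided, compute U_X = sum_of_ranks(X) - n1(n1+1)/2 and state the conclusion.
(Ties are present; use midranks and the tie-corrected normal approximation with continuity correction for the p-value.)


Step 1: Combine and sort all 13 observations; assign midranks.
sorted (value, group): (8,X), (15,X), (17,X), (20,Y), (25,Y), (26,X), (27,X), (28,X), (28,Y), (30,X), (34,Y), (36,Y), (37,Y)
ranks: 8->1, 15->2, 17->3, 20->4, 25->5, 26->6, 27->7, 28->8.5, 28->8.5, 30->10, 34->11, 36->12, 37->13
Step 2: Rank sum for X: R1 = 1 + 2 + 3 + 6 + 7 + 8.5 + 10 = 37.5.
Step 3: U_X = R1 - n1(n1+1)/2 = 37.5 - 7*8/2 = 37.5 - 28 = 9.5.
       U_Y = n1*n2 - U_X = 42 - 9.5 = 32.5.
Step 4: Ties are present, so use the tie-corrected normal approximation (with continuity correction) for the p-value.
Step 5: p-value = 0.115582; compare to alpha = 0.1. fail to reject H0.

U_X = 9.5, p = 0.115582, fail to reject H0 at alpha = 0.1.


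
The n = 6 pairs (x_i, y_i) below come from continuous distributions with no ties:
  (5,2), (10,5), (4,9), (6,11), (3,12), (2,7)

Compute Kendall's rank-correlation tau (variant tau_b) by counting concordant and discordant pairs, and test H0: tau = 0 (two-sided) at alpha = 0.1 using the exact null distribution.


Step 1: Enumerate the 15 unordered pairs (i,j) with i<j and classify each by sign(x_j-x_i) * sign(y_j-y_i).
  (1,2):dx=+5,dy=+3->C; (1,3):dx=-1,dy=+7->D; (1,4):dx=+1,dy=+9->C; (1,5):dx=-2,dy=+10->D
  (1,6):dx=-3,dy=+5->D; (2,3):dx=-6,dy=+4->D; (2,4):dx=-4,dy=+6->D; (2,5):dx=-7,dy=+7->D
  (2,6):dx=-8,dy=+2->D; (3,4):dx=+2,dy=+2->C; (3,5):dx=-1,dy=+3->D; (3,6):dx=-2,dy=-2->C
  (4,5):dx=-3,dy=+1->D; (4,6):dx=-4,dy=-4->C; (5,6):dx=-1,dy=-5->C
Step 2: C = 6, D = 9, total pairs = 15.
Step 3: tau = (C - D)/(n(n-1)/2) = (6 - 9)/15 = -0.200000.
Step 4: Exact two-sided p-value (enumerate n! = 720 permutations of y under H0): p = 0.719444.
Step 5: alpha = 0.1. fail to reject H0.

tau_b = -0.2000 (C=6, D=9), p = 0.719444, fail to reject H0.


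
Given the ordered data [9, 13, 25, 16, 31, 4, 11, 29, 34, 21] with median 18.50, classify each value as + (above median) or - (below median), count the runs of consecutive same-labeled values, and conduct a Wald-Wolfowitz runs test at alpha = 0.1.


Step 1: Compute median = 18.50; label A = above, B = below.
Labels in order: BBABABBAAA  (n_A = 5, n_B = 5)
Step 2: Count runs R = 6.
Step 3: Under H0 (random ordering), E[R] = 2*n_A*n_B/(n_A+n_B) + 1 = 2*5*5/10 + 1 = 6.0000.
        Var[R] = 2*n_A*n_B*(2*n_A*n_B - n_A - n_B) / ((n_A+n_B)^2 * (n_A+n_B-1)) = 2000/900 = 2.2222.
        SD[R] = 1.4907.
Step 4: R = E[R], so z = 0 with no continuity correction.
Step 5: Two-sided p-value via normal approximation = 2*(1 - Phi(|z|)) = 1.000000.
Step 6: alpha = 0.1. fail to reject H0.

R = 6, z = 0.0000, p = 1.000000, fail to reject H0.


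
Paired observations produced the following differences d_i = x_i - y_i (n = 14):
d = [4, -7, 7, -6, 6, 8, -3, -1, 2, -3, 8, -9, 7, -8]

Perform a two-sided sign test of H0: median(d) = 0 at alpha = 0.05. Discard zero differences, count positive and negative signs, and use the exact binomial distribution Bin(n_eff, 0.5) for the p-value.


Step 1: Discard zero differences. Original n = 14; n_eff = number of nonzero differences = 14.
Nonzero differences (with sign): +4, -7, +7, -6, +6, +8, -3, -1, +2, -3, +8, -9, +7, -8
Step 2: Count signs: positive = 7, negative = 7.
Step 3: Under H0: P(positive) = 0.5, so the number of positives S ~ Bin(14, 0.5).
Step 4: Two-sided exact p-value = sum of Bin(14,0.5) probabilities at or below the observed probability = 1.000000.
Step 5: alpha = 0.05. fail to reject H0.

n_eff = 14, pos = 7, neg = 7, p = 1.000000, fail to reject H0.


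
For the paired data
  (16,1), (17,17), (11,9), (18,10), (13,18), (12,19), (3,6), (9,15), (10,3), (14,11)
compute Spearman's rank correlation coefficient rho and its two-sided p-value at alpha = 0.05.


Step 1: Rank x and y separately (midranks; no ties here).
rank(x): 16->8, 17->9, 11->4, 18->10, 13->6, 12->5, 3->1, 9->2, 10->3, 14->7
rank(y): 1->1, 17->8, 9->4, 10->5, 18->9, 19->10, 6->3, 15->7, 3->2, 11->6
Step 2: d_i = R_x(i) - R_y(i); compute d_i^2.
  (8-1)^2=49, (9-8)^2=1, (4-4)^2=0, (10-5)^2=25, (6-9)^2=9, (5-10)^2=25, (1-3)^2=4, (2-7)^2=25, (3-2)^2=1, (7-6)^2=1
sum(d^2) = 140.
Step 3: rho = 1 - 6*140 / (10*(10^2 - 1)) = 1 - 840/990 = 0.151515.
Step 4: Under H0, t = rho * sqrt((n-2)/(1-rho^2)) = 0.4336 ~ t(8).
Step 5: Two-sided p-value from the t-distribution with 8 df = 0.676065.
Step 6: alpha = 0.05. fail to reject H0.

rho = 0.1515, p = 0.676065, fail to reject H0 at alpha = 0.05.


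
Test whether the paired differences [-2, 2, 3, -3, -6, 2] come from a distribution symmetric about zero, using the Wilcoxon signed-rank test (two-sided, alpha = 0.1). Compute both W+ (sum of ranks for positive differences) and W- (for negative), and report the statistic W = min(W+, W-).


Step 1: Drop any zero differences (none here) and take |d_i|.
|d| = [2, 2, 3, 3, 6, 2]
Step 2: Midrank |d_i| (ties get averaged ranks).
ranks: |2|->2, |2|->2, |3|->4.5, |3|->4.5, |6|->6, |2|->2
Step 3: Attach original signs; sum ranks with positive sign and with negative sign.
W+ = 2 + 4.5 + 2 = 8.5
W- = 2 + 4.5 + 6 = 12.5
(Check: W+ + W- = 21 should equal n(n+1)/2 = 21.)
Step 4: Test statistic W = min(W+, W-) = 8.5.
Step 5: Ties in |d|, so use the tie-corrected normal approximation.
        E[W] = n(n+1)/4 = 6*7/4 = 10.5.
        Tie groups: |d|=2 (t=3), |d|=3 (t=2); sum(t^3 - t) = 30.
        Var[W] = n(n+1)(2n+1)/24 - sum(t^3-t)/48 = 546/24 - 30/48 = 22.125.
        z = (W - E[W]) / sqrt(Var[W]) = (8.5 - 10.5) / 4.7037 = -0.4252.
        Two-sided p = 2*Phi(z) = 0.670694.
Step 6: alpha = 0.1. fail to reject H0.

W+ = 8.5, W- = 12.5, W = min = 8.5, p = 0.670694, fail to reject H0.


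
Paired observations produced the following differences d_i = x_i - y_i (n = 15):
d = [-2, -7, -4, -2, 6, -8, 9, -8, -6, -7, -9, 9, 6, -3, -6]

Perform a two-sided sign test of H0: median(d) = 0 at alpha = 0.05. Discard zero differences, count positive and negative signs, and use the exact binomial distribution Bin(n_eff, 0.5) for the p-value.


Step 1: Discard zero differences. Original n = 15; n_eff = number of nonzero differences = 15.
Nonzero differences (with sign): -2, -7, -4, -2, +6, -8, +9, -8, -6, -7, -9, +9, +6, -3, -6
Step 2: Count signs: positive = 4, negative = 11.
Step 3: Under H0: P(positive) = 0.5, so the number of positives S ~ Bin(15, 0.5).
Step 4: Two-sided exact p-value = sum of Bin(15,0.5) probabilities at or below the observed probability = 0.118469.
Step 5: alpha = 0.05. fail to reject H0.

n_eff = 15, pos = 4, neg = 11, p = 0.118469, fail to reject H0.


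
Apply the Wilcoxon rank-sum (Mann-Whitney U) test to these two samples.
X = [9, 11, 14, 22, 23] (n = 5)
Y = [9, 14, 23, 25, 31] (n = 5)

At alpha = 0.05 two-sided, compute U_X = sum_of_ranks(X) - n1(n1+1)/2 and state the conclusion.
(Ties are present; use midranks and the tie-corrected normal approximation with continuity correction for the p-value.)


Step 1: Combine and sort all 10 observations; assign midranks.
sorted (value, group): (9,X), (9,Y), (11,X), (14,X), (14,Y), (22,X), (23,X), (23,Y), (25,Y), (31,Y)
ranks: 9->1.5, 9->1.5, 11->3, 14->4.5, 14->4.5, 22->6, 23->7.5, 23->7.5, 25->9, 31->10
Step 2: Rank sum for X: R1 = 1.5 + 3 + 4.5 + 6 + 7.5 = 22.5.
Step 3: U_X = R1 - n1(n1+1)/2 = 22.5 - 5*6/2 = 22.5 - 15 = 7.5.
       U_Y = n1*n2 - U_X = 25 - 7.5 = 17.5.
Step 4: Ties are present, so use the tie-corrected normal approximation (with continuity correction) for the p-value.
Step 5: p-value = 0.342782; compare to alpha = 0.05. fail to reject H0.

U_X = 7.5, p = 0.342782, fail to reject H0 at alpha = 0.05.


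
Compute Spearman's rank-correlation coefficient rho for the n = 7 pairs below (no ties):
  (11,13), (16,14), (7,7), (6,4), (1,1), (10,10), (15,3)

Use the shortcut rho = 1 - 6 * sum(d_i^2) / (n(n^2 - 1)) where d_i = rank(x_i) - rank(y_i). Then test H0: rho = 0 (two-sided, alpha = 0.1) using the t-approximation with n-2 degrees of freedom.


Step 1: Rank x and y separately (midranks; no ties here).
rank(x): 11->5, 16->7, 7->3, 6->2, 1->1, 10->4, 15->6
rank(y): 13->6, 14->7, 7->4, 4->3, 1->1, 10->5, 3->2
Step 2: d_i = R_x(i) - R_y(i); compute d_i^2.
  (5-6)^2=1, (7-7)^2=0, (3-4)^2=1, (2-3)^2=1, (1-1)^2=0, (4-5)^2=1, (6-2)^2=16
sum(d^2) = 20.
Step 3: rho = 1 - 6*20 / (7*(7^2 - 1)) = 1 - 120/336 = 0.642857.
Step 4: Under H0, t = rho * sqrt((n-2)/(1-rho^2)) = 1.8766 ~ t(5).
Step 5: Two-sided p-value from the t-distribution with 5 df = 0.119392.
Step 6: alpha = 0.1. fail to reject H0.

rho = 0.6429, p = 0.119392, fail to reject H0 at alpha = 0.1.


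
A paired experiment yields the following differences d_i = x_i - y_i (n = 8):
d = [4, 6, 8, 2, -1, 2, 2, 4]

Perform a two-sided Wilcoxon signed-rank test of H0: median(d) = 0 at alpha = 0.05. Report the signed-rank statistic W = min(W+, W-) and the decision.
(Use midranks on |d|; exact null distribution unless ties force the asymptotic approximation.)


Step 1: Drop any zero differences (none here) and take |d_i|.
|d| = [4, 6, 8, 2, 1, 2, 2, 4]
Step 2: Midrank |d_i| (ties get averaged ranks).
ranks: |4|->5.5, |6|->7, |8|->8, |2|->3, |1|->1, |2|->3, |2|->3, |4|->5.5
Step 3: Attach original signs; sum ranks with positive sign and with negative sign.
W+ = 5.5 + 7 + 8 + 3 + 3 + 3 + 5.5 = 35
W- = 1 = 1
(Check: W+ + W- = 36 should equal n(n+1)/2 = 36.)
Step 4: Test statistic W = min(W+, W-) = 1.
Step 5: Ties in |d|, so use the tie-corrected normal approximation.
        E[W] = n(n+1)/4 = 8*9/4 = 18.
        Tie groups: |d|=2 (t=3), |d|=4 (t=2); sum(t^3 - t) = 30.
        Var[W] = n(n+1)(2n+1)/24 - sum(t^3-t)/48 = 1224/24 - 30/48 = 50.375.
        z = (W - E[W]) / sqrt(Var[W]) = (1 - 18) / 7.0975 = -2.3952.
        Two-sided p = 2*Phi(z) = 0.016611.
Step 6: alpha = 0.05. reject H0.

W+ = 35, W- = 1, W = min = 1, p = 0.016611, reject H0.


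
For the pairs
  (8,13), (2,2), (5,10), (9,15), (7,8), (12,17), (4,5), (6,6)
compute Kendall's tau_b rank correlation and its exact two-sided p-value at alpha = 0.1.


Step 1: Enumerate the 28 unordered pairs (i,j) with i<j and classify each by sign(x_j-x_i) * sign(y_j-y_i).
  (1,2):dx=-6,dy=-11->C; (1,3):dx=-3,dy=-3->C; (1,4):dx=+1,dy=+2->C; (1,5):dx=-1,dy=-5->C
  (1,6):dx=+4,dy=+4->C; (1,7):dx=-4,dy=-8->C; (1,8):dx=-2,dy=-7->C; (2,3):dx=+3,dy=+8->C
  (2,4):dx=+7,dy=+13->C; (2,5):dx=+5,dy=+6->C; (2,6):dx=+10,dy=+15->C; (2,7):dx=+2,dy=+3->C
  (2,8):dx=+4,dy=+4->C; (3,4):dx=+4,dy=+5->C; (3,5):dx=+2,dy=-2->D; (3,6):dx=+7,dy=+7->C
  (3,7):dx=-1,dy=-5->C; (3,8):dx=+1,dy=-4->D; (4,5):dx=-2,dy=-7->C; (4,6):dx=+3,dy=+2->C
  (4,7):dx=-5,dy=-10->C; (4,8):dx=-3,dy=-9->C; (5,6):dx=+5,dy=+9->C; (5,7):dx=-3,dy=-3->C
  (5,8):dx=-1,dy=-2->C; (6,7):dx=-8,dy=-12->C; (6,8):dx=-6,dy=-11->C; (7,8):dx=+2,dy=+1->C
Step 2: C = 26, D = 2, total pairs = 28.
Step 3: tau = (C - D)/(n(n-1)/2) = (26 - 2)/28 = 0.857143.
Step 4: Exact two-sided p-value (enumerate n! = 40320 permutations of y under H0): p = 0.001736.
Step 5: alpha = 0.1. reject H0.

tau_b = 0.8571 (C=26, D=2), p = 0.001736, reject H0.


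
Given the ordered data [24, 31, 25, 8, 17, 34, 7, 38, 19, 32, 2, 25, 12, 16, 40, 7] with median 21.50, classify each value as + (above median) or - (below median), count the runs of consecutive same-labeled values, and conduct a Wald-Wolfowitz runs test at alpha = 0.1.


Step 1: Compute median = 21.50; label A = above, B = below.
Labels in order: AAABBABABABABBAB  (n_A = 8, n_B = 8)
Step 2: Count runs R = 12.
Step 3: Under H0 (random ordering), E[R] = 2*n_A*n_B/(n_A+n_B) + 1 = 2*8*8/16 + 1 = 9.0000.
        Var[R] = 2*n_A*n_B*(2*n_A*n_B - n_A - n_B) / ((n_A+n_B)^2 * (n_A+n_B-1)) = 14336/3840 = 3.7333.
        SD[R] = 1.9322.
Step 4: Continuity-corrected z = (R - 0.5 - E[R]) / SD[R] = (12 - 0.5 - 9.0000) / 1.9322 = 1.2939.
Step 5: Two-sided p-value via normal approximation = 2*(1 - Phi(|z|)) = 0.195709.
Step 6: alpha = 0.1. fail to reject H0.

R = 12, z = 1.2939, p = 0.195709, fail to reject H0.


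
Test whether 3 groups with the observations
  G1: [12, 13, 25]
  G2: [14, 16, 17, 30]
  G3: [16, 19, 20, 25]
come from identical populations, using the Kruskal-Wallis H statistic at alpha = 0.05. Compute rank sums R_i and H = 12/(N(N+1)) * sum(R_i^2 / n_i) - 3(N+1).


Step 1: Combine all N = 11 observations and assign midranks.
sorted (value, group, rank): (12,G1,1), (13,G1,2), (14,G2,3), (16,G2,4.5), (16,G3,4.5), (17,G2,6), (19,G3,7), (20,G3,8), (25,G1,9.5), (25,G3,9.5), (30,G2,11)
Step 2: Sum ranks within each group.
R_1 = 12.5 (n_1 = 3)
R_2 = 24.5 (n_2 = 4)
R_3 = 29 (n_3 = 4)
Step 3: H = 12/(N(N+1)) * sum(R_i^2/n_i) - 3(N+1)
     = 12/(11*12) * (12.5^2/3 + 24.5^2/4 + 29^2/4) - 3*12
     = 0.090909 * 412.396 - 36
     = 1.490530.
Step 4: Ties present; correction factor C = 1 - 12/(11^3 - 11) = 0.990909. Corrected H = 1.490530 / 0.990909 = 1.504205.
Step 5: Under H0, H ~ chi^2(2); p-value = 0.471374.
Step 6: alpha = 0.05. fail to reject H0.

H = 1.5042, df = 2, p = 0.471374, fail to reject H0.


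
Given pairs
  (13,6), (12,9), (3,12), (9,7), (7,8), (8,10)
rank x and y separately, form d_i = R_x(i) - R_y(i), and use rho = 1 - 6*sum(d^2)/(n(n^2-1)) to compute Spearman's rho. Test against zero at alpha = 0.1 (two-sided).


Step 1: Rank x and y separately (midranks; no ties here).
rank(x): 13->6, 12->5, 3->1, 9->4, 7->2, 8->3
rank(y): 6->1, 9->4, 12->6, 7->2, 8->3, 10->5
Step 2: d_i = R_x(i) - R_y(i); compute d_i^2.
  (6-1)^2=25, (5-4)^2=1, (1-6)^2=25, (4-2)^2=4, (2-3)^2=1, (3-5)^2=4
sum(d^2) = 60.
Step 3: rho = 1 - 6*60 / (6*(6^2 - 1)) = 1 - 360/210 = -0.714286.
Step 4: Under H0, t = rho * sqrt((n-2)/(1-rho^2)) = -2.0412 ~ t(4).
Step 5: Two-sided p-value from the t-distribution with 4 df = 0.110787.
Step 6: alpha = 0.1. fail to reject H0.

rho = -0.7143, p = 0.110787, fail to reject H0 at alpha = 0.1.


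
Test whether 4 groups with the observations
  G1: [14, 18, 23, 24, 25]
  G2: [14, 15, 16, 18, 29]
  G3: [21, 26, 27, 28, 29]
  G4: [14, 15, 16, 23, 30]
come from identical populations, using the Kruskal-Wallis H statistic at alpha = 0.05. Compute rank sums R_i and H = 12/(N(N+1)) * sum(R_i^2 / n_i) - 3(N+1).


Step 1: Combine all N = 20 observations and assign midranks.
sorted (value, group, rank): (14,G1,2), (14,G2,2), (14,G4,2), (15,G2,4.5), (15,G4,4.5), (16,G2,6.5), (16,G4,6.5), (18,G1,8.5), (18,G2,8.5), (21,G3,10), (23,G1,11.5), (23,G4,11.5), (24,G1,13), (25,G1,14), (26,G3,15), (27,G3,16), (28,G3,17), (29,G2,18.5), (29,G3,18.5), (30,G4,20)
Step 2: Sum ranks within each group.
R_1 = 49 (n_1 = 5)
R_2 = 40 (n_2 = 5)
R_3 = 76.5 (n_3 = 5)
R_4 = 44.5 (n_4 = 5)
Step 3: H = 12/(N(N+1)) * sum(R_i^2/n_i) - 3(N+1)
     = 12/(20*21) * (49^2/5 + 40^2/5 + 76.5^2/5 + 44.5^2/5) - 3*21
     = 0.028571 * 2366.7 - 63
     = 4.620000.
Step 4: Ties present; correction factor C = 1 - 54/(20^3 - 20) = 0.993233. Corrected H = 4.620000 / 0.993233 = 4.651476.
Step 5: Under H0, H ~ chi^2(3); p-value = 0.199170.
Step 6: alpha = 0.05. fail to reject H0.

H = 4.6515, df = 3, p = 0.199170, fail to reject H0.
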